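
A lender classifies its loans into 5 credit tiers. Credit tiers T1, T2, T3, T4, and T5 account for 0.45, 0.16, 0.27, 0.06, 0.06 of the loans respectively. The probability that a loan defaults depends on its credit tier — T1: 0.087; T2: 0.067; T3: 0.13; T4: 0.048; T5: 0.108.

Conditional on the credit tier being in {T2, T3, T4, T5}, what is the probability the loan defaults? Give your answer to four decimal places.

0.1003

Let S = {T2, T3, T4, T5}.
P(S) = 0.16 + 0.27 + 0.06 + 0.06 = 0.55.
P(D ∩ S) = 0.067·0.16 + 0.13·0.27 + 0.048·0.06 + 0.108·0.06 = 0.01072 + 0.0351 + 0.00288 + 0.00648 = 0.05518.
P(D | S) = 0.05518 / 0.55 = 0.100327…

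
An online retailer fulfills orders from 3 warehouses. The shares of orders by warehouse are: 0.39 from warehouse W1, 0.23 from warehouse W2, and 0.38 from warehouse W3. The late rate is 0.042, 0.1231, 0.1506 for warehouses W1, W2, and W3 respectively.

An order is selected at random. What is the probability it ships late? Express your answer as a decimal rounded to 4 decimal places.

0.1019

P(L) = P(L|W1)·P(W1) + P(L|W2)·P(W2) + P(L|W3)·P(W3)
      = 0.042·0.39 + 0.1231·0.23 + 0.1506·0.38
      = 0.01638 + 0.028313 + 0.057228 = 0.101921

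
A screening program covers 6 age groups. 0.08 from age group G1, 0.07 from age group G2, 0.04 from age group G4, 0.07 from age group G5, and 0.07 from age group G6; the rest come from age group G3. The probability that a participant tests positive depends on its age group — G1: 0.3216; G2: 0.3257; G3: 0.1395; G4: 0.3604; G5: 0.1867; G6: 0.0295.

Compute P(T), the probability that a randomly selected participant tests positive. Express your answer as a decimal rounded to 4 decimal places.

P(T) ≈ 0.1715

P(G3) = 1 − (0.08 + 0.07 + 0.04 + 0.07 + 0.07) = 0.67.
P(T) = P(T|G1)·P(G1) + P(T|G2)·P(G2) + P(T|G3)·P(G3) + P(T|G4)·P(G4) + P(T|G5)·P(G5) + P(T|G6)·P(G6)
      = 0.3216·0.08 + 0.3257·0.07 + 0.1395·0.67 + 0.3604·0.04 + 0.1867·0.07 + 0.0295·0.07
      = 0.025728 + 0.022799 + 0.093465 + 0.014416 + 0.013069 + 0.002065 = 0.171542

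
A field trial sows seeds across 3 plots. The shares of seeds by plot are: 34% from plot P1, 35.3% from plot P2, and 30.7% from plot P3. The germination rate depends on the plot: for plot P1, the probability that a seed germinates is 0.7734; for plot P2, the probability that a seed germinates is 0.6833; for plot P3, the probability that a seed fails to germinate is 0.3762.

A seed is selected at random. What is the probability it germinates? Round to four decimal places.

P(G|P3) = 1 − 0.3762 = 0.6238.
P(G) = P(G|P1)·P(P1) + P(G|P2)·P(P2) + P(G|P3)·P(P3)
      = 0.7734·0.34 + 0.6833·0.353 + 0.6238·0.307
      = 0.262956 + 0.2412049 + 0.1915066 = 0.6956675

P(G) ≈ 0.6957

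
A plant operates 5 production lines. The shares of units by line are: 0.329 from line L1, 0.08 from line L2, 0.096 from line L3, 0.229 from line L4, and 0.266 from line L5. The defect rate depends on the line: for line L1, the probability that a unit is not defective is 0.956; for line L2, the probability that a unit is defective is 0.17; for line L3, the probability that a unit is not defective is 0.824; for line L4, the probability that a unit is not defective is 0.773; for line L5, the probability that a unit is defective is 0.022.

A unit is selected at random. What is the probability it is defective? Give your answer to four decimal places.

P(D|L1) = 1 − 0.956 = 0.044.
P(D|L3) = 1 − 0.824 = 0.176.
P(D|L4) = 1 − 0.773 = 0.227.
P(D) = P(D|L1)·P(L1) + P(D|L2)·P(L2) + P(D|L3)·P(L3) + P(D|L4)·P(L4) + P(D|L5)·P(L5)
      = 0.044·0.329 + 0.17·0.08 + 0.176·0.096 + 0.227·0.229 + 0.022·0.266
      = 0.014476 + 0.0136 + 0.016896 + 0.051983 + 0.005852 = 0.102807

P(D) ≈ 0.1028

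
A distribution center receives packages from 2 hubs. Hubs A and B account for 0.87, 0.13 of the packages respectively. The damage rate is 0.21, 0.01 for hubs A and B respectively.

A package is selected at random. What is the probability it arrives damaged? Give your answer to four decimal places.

P(D) ≈ 0.1840

By the law of total probability,
P(D) = P(D|A)·P(A) + P(D|B)·P(B)
      = 0.21·0.87 + 0.01·0.13
      = 0.1827 + 0.0013 = 0.184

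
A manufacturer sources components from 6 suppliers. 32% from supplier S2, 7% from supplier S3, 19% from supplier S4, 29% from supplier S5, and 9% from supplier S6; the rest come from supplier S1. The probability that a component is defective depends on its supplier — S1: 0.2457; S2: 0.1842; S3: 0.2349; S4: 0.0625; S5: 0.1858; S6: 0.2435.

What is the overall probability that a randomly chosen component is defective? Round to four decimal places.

0.1729

P(S1) = 1 − (0.32 + 0.07 + 0.19 + 0.29 + 0.09) = 0.04.
P(D) = P(D|S1)·P(S1) + P(D|S2)·P(S2) + P(D|S3)·P(S3) + P(D|S4)·P(S4) + P(D|S5)·P(S5) + P(D|S6)·P(S6)
      = 0.2457·0.04 + 0.1842·0.32 + 0.2349·0.07 + 0.0625·0.19 + 0.1858·0.29 + 0.2435·0.09
      = 0.009828 + 0.058944 + 0.016443 + 0.011875 + 0.053882 + 0.021915 = 0.172887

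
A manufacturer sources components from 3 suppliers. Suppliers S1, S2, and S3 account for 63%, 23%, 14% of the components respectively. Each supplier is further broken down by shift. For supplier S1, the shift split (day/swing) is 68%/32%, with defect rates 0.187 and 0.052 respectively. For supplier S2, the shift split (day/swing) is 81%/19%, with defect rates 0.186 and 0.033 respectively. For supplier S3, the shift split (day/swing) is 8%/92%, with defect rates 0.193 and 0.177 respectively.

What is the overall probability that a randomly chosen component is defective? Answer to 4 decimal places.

0.1516

P(D|S1) = 0.68·0.187 + 0.32·0.052 = 0.12716 + 0.01664 = 0.1438
P(D|S2) = 0.81·0.186 + 0.19·0.033 = 0.15066 + 0.00627 = 0.15693
P(D|S3) = 0.08·0.193 + 0.92·0.177 = 0.01544 + 0.16284 = 0.17828
By total probability over the outer partition,
P(D) = 0.63·0.1438 + 0.23·0.15693 + 0.14·0.17828
      = 0.090594 + 0.0360939 + 0.0249592 = 0.1516471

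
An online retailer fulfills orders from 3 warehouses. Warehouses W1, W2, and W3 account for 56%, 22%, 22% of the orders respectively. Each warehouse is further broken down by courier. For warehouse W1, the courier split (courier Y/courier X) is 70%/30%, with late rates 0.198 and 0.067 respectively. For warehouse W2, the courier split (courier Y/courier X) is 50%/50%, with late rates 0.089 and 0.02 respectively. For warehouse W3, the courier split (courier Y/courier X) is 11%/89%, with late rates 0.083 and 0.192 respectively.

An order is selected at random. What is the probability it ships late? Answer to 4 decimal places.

P(L|W1) = 0.7·0.198 + 0.3·0.067 = 0.1386 + 0.0201 = 0.1587
P(L|W2) = 0.5·0.089 + 0.5·0.02 = 0.0445 + 0.01 = 0.0545
P(L|W3) = 0.11·0.083 + 0.89·0.192 = 0.00913 + 0.17088 = 0.18001
Then overall,
P(L) = 0.56·0.1587 + 0.22·0.0545 + 0.22·0.18001
      = 0.088872 + 0.01199 + 0.0396022 = 0.1404642

0.1405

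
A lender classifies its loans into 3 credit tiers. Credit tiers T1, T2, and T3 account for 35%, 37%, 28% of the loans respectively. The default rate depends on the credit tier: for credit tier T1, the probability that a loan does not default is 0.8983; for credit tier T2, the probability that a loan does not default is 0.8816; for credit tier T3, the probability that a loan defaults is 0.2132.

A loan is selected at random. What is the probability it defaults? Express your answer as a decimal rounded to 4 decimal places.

0.1391

P(D|T1) = 1 − 0.8983 = 0.1017.
P(D|T2) = 1 − 0.8816 = 0.1184.
P(D) = P(D|T1)·P(T1) + P(D|T2)·P(T2) + P(D|T3)·P(T3)
      = 0.1017·0.35 + 0.1184·0.37 + 0.2132·0.28
      = 0.035595 + 0.043808 + 0.059696 = 0.139099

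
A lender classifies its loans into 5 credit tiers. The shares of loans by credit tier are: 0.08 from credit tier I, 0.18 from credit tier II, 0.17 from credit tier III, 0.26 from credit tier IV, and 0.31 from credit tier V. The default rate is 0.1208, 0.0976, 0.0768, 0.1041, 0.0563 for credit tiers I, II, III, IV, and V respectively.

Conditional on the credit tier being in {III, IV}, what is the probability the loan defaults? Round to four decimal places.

P(D|S) ≈ 0.0933

Let S = {III, IV}.
P(S) = 0.17 + 0.26 = 0.43.
P(D ∩ S) = 0.0768·0.17 + 0.1041·0.26 = 0.013056 + 0.027066 = 0.040122.
P(D | S) = 0.040122 / 0.43 = 0.093307…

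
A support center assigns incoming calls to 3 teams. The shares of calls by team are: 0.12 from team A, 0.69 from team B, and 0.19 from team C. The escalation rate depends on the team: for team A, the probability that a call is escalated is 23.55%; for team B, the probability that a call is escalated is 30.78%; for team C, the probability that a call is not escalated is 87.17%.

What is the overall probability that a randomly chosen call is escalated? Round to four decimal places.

P(E|C) = 1 − 0.8717 = 0.1283.
By the law of total probability,
P(E) = P(E|A)·P(A) + P(E|B)·P(B) + P(E|C)·P(C)
      = 0.2355·0.12 + 0.3078·0.69 + 0.1283·0.19
      = 0.02826 + 0.212382 + 0.024377 = 0.265019

0.2650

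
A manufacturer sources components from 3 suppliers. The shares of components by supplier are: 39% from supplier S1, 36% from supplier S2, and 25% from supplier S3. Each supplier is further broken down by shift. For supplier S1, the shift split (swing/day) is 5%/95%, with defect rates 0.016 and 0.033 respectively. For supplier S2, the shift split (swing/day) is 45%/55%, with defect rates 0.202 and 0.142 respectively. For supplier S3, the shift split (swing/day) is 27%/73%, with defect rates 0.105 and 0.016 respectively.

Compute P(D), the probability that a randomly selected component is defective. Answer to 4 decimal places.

P(D|S1) = 0.05·0.016 + 0.95·0.033 = 0.0008 + 0.03135 = 0.03215
P(D|S2) = 0.45·0.202 + 0.55·0.142 = 0.0909 + 0.0781 = 0.169
P(D|S3) = 0.27·0.105 + 0.73·0.016 = 0.02835 + 0.01168 = 0.04003
By total probability over the outer partition,
P(D) = 0.39·0.03215 + 0.36·0.169 + 0.25·0.04003
      = 0.0125385 + 0.06084 + 0.0100075 = 0.083386

P(D) ≈ 0.0834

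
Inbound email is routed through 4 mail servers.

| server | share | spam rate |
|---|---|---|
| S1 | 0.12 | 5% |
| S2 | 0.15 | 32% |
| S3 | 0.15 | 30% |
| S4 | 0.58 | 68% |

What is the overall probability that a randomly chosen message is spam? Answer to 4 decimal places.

P(S) = P(S|S1)·P(S1) + P(S|S2)·P(S2) + P(S|S3)·P(S3) + P(S|S4)·P(S4)
      = 0.05·0.12 + 0.32·0.15 + 0.3·0.15 + 0.68·0.58
      = 0.006 + 0.048 + 0.045 + 0.3944 = 0.4934

0.4934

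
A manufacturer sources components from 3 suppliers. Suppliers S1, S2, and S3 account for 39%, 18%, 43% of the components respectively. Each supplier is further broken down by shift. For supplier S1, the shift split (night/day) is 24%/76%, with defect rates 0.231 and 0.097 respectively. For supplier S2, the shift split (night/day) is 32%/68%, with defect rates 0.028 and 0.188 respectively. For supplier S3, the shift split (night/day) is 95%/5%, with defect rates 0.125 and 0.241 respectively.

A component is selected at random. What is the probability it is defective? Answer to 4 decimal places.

P(D|S1) = 0.24·0.231 + 0.76·0.097 = 0.05544 + 0.07372 = 0.12916
P(D|S2) = 0.32·0.028 + 0.68·0.188 = 0.00896 + 0.12784 = 0.1368
P(D|S3) = 0.95·0.125 + 0.05·0.241 = 0.11875 + 0.01205 = 0.1308
Then overall,
P(D) = 0.39·0.12916 + 0.18·0.1368 + 0.43·0.1308
      = 0.0503724 + 0.024624 + 0.056244 = 0.1312404

P(D) ≈ 0.1312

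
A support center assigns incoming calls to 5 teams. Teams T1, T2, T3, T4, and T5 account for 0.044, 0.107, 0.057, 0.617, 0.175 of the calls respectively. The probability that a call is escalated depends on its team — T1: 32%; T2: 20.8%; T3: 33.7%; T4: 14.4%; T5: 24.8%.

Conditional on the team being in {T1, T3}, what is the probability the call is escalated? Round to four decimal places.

0.3296

Let S = {T1, T3}.
P(S) = 0.044 + 0.057 = 0.101.
P(E ∩ S) = 0.32·0.044 + 0.337·0.057 = 0.01408 + 0.019209 = 0.033289.
P(E | S) = 0.033289 / 0.101 = 0.329594…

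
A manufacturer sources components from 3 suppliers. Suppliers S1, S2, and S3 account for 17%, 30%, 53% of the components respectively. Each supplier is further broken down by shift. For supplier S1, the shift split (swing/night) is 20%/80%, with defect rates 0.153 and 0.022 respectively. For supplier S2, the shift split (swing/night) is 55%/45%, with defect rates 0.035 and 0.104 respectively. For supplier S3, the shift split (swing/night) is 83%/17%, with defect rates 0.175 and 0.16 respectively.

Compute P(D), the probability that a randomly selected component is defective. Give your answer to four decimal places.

P(D) ≈ 0.1194

P(D|S1) = 0.2·0.153 + 0.8·0.022 = 0.0306 + 0.0176 = 0.0482
P(D|S2) = 0.55·0.035 + 0.45·0.104 = 0.01925 + 0.0468 = 0.06605
P(D|S3) = 0.83·0.175 + 0.17·0.16 = 0.14525 + 0.0272 = 0.17245
By total probability over the outer partition,
P(D) = 0.17·0.0482 + 0.3·0.06605 + 0.53·0.17245
      = 0.008194 + 0.019815 + 0.0913985 = 0.1194075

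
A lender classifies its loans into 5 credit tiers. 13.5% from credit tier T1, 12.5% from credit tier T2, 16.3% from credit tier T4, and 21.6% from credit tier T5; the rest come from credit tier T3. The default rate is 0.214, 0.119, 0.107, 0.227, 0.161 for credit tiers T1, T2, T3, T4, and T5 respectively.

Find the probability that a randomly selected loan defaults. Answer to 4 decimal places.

P(T3) = 1 − (0.135 + 0.125 + 0.163 + 0.216) = 0.361.
P(D) = P(D|T1)·P(T1) + P(D|T2)·P(T2) + P(D|T3)·P(T3) + P(D|T4)·P(T4) + P(D|T5)·P(T5)
      = 0.214·0.135 + 0.119·0.125 + 0.107·0.361 + 0.227·0.163 + 0.161·0.216
      = 0.02889 + 0.014875 + 0.038627 + 0.037001 + 0.034776 = 0.154169

P(D) ≈ 0.1542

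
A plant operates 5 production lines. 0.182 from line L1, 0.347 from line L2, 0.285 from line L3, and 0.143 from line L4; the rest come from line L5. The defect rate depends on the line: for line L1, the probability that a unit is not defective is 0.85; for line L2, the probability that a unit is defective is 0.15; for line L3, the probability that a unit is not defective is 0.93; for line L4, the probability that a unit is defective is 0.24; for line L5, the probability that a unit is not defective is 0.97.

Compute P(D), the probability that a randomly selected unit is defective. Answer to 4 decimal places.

P(D) ≈ 0.1349

P(L5) = 1 − (0.182 + 0.347 + 0.285 + 0.143) = 0.043.
P(D|L1) = 1 − 0.85 = 0.15.
P(D|L3) = 1 − 0.93 = 0.07.
P(D|L5) = 1 − 0.97 = 0.03.
P(D) = P(D|L1)·P(L1) + P(D|L2)·P(L2) + P(D|L3)·P(L3) + P(D|L4)·P(L4) + P(D|L5)·P(L5)
      = 0.15·0.182 + 0.15·0.347 + 0.07·0.285 + 0.24·0.143 + 0.03·0.043
      = 0.0273 + 0.05205 + 0.01995 + 0.03432 + 0.00129 = 0.13491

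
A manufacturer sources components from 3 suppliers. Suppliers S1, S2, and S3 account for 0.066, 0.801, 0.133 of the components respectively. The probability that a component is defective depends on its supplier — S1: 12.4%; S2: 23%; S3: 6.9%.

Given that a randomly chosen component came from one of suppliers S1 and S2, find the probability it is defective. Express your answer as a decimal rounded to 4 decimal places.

P(D|S) ≈ 0.2219

Let S = {S1, S2}.
P(S) = 0.066 + 0.801 = 0.867.
P(D ∩ S) = 0.124·0.066 + 0.23·0.801 = 0.008184 + 0.18423 = 0.192414.
P(D | S) = 0.192414 / 0.867 = 0.221931…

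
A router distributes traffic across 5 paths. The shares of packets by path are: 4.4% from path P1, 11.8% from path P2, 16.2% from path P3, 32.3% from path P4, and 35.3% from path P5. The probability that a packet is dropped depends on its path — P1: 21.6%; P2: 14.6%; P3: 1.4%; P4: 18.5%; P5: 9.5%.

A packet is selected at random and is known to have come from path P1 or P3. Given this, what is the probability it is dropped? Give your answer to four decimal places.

Let S = {P1, P3}.
P(S) = 0.044 + 0.162 = 0.206.
P(L ∩ S) = 0.216·0.044 + 0.014·0.162 = 0.009504 + 0.002268 = 0.011772.
P(L | S) = 0.011772 / 0.206 = 0.057146…

P(L|S) ≈ 0.0571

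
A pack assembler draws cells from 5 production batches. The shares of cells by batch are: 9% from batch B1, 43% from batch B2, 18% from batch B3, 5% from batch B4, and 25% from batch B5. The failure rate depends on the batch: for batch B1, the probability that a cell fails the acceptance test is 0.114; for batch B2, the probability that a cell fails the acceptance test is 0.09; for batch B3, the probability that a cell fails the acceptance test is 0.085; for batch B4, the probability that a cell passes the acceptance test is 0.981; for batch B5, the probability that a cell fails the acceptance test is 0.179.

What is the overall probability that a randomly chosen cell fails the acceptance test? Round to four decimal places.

0.1100

P(F|B4) = 1 − 0.981 = 0.019.
By the law of total probability,
P(F) = P(F|B1)·P(B1) + P(F|B2)·P(B2) + P(F|B3)·P(B3) + P(F|B4)·P(B4) + P(F|B5)·P(B5)
      = 0.114·0.09 + 0.09·0.43 + 0.085·0.18 + 0.019·0.05 + 0.179·0.25
      = 0.01026 + 0.0387 + 0.0153 + 0.00095 + 0.04475 = 0.10996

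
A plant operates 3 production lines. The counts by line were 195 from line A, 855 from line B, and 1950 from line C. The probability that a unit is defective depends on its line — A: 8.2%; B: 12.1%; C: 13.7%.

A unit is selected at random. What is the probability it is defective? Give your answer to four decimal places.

0.1289

Total: 195 + 855 + 1950 = 3000.
P(A) = 195/3000 = 0.065. P(B) = 855/3000 = 0.285. P(C) = 1950/3000 = 0.65.
P(D) = P(D|A)·P(A) + P(D|B)·P(B) + P(D|C)·P(C)
      = 0.082·0.065 + 0.121·0.285 + 0.137·0.65
      = 0.00533 + 0.034485 + 0.08905 = 0.128865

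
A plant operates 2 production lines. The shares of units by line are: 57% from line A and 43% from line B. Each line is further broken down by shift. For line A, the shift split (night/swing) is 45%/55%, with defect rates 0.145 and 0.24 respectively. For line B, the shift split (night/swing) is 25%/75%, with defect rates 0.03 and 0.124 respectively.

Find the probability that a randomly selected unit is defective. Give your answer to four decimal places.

P(D) ≈ 0.1556

P(D|A) = 0.45·0.145 + 0.55·0.24 = 0.06525 + 0.132 = 0.19725
P(D|B) = 0.25·0.03 + 0.75·0.124 = 0.0075 + 0.093 = 0.1005
By total probability over the outer partition,
P(D) = 0.57·0.19725 + 0.43·0.1005
      = 0.1124325 + 0.043215 = 0.1556475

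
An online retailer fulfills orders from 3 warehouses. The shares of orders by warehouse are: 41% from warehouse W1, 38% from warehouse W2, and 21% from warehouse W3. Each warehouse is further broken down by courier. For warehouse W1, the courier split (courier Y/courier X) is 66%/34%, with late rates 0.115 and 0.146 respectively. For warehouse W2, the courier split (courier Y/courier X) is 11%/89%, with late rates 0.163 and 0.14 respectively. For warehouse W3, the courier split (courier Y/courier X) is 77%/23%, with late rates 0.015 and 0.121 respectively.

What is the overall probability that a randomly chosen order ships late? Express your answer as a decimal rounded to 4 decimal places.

P(L) ≈ 0.1139

P(L|W1) = 0.66·0.115 + 0.34·0.146 = 0.0759 + 0.04964 = 0.12554
P(L|W2) = 0.11·0.163 + 0.89·0.14 = 0.01793 + 0.1246 = 0.14253
P(L|W3) = 0.77·0.015 + 0.23·0.121 = 0.01155 + 0.02783 = 0.03938
Then overall,
P(L) = 0.41·0.12554 + 0.38·0.14253 + 0.21·0.03938
      = 0.0514714 + 0.0541614 + 0.0082698 = 0.1139026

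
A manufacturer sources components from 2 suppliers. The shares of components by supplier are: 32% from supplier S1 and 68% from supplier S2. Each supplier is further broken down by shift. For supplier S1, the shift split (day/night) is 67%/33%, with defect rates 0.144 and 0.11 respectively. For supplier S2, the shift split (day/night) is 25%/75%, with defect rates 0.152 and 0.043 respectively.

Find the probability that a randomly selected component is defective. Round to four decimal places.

P(D|S1) = 0.67·0.144 + 0.33·0.11 = 0.09648 + 0.0363 = 0.13278
P(D|S2) = 0.25·0.152 + 0.75·0.043 = 0.038 + 0.03225 = 0.07025
Then overall,
P(D) = 0.32·0.13278 + 0.68·0.07025
      = 0.0424896 + 0.04777 = 0.0902596

P(D) ≈ 0.0903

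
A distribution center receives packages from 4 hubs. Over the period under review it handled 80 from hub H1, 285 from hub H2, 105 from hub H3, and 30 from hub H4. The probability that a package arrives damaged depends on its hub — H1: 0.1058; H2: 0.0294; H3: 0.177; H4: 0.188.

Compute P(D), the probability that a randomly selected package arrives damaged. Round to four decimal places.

Total: 80 + 285 + 105 + 30 = 500.
P(H1) = 80/500 = 0.16. P(H2) = 285/500 = 0.57. P(H3) = 105/500 = 0.21. P(H4) = 30/500 = 0.06.
P(D) = P(D|H1)·P(H1) + P(D|H2)·P(H2) + P(D|H3)·P(H3) + P(D|H4)·P(H4)
      = 0.1058·0.16 + 0.0294·0.57 + 0.177·0.21 + 0.188·0.06
      = 0.016928 + 0.016758 + 0.03717 + 0.01128 = 0.082136

P(D) ≈ 0.0821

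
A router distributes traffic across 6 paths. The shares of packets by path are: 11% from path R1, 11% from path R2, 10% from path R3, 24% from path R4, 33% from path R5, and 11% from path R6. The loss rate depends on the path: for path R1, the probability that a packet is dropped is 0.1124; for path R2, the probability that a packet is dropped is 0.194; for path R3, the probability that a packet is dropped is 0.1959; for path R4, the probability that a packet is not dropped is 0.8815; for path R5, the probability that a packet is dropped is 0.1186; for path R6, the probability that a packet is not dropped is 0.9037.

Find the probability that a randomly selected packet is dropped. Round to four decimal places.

P(L|R4) = 1 − 0.8815 = 0.1185.
P(L|R6) = 1 − 0.9037 = 0.0963.
Summing over the partition,
P(L) = P(L|R1)·P(R1) + P(L|R2)·P(R2) + P(L|R3)·P(R3) + P(L|R4)·P(R4) + P(L|R5)·P(R5) + P(L|R6)·P(R6)
      = 0.1124·0.11 + 0.194·0.11 + 0.1959·0.1 + 0.1185·0.24 + 0.1186·0.33 + 0.0963·0.11
      = 0.012364 + 0.02134 + 0.01959 + 0.02844 + 0.039138 + 0.010593 = 0.131465

0.1315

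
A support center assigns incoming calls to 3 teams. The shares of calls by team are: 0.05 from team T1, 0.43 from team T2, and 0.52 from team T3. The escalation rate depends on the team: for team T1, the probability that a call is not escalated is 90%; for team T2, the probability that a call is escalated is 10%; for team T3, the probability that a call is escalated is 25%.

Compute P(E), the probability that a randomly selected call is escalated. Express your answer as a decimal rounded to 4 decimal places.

P(E) ≈ 0.1780

P(E|T1) = 1 − 0.9 = 0.1.
P(E) = P(E|T1)·P(T1) + P(E|T2)·P(T2) + P(E|T3)·P(T3)
      = 0.1·0.05 + 0.1·0.43 + 0.25·0.52
      = 0.005 + 0.043 + 0.13 = 0.178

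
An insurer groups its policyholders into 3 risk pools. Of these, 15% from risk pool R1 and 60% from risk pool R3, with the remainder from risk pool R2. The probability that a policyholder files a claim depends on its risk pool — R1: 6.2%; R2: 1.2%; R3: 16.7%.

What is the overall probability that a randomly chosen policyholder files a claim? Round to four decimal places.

P(C) ≈ 0.1125

P(R2) = 1 − (0.15 + 0.6) = 0.25.
By the law of total probability,
P(C) = P(C|R1)·P(R1) + P(C|R2)·P(R2) + P(C|R3)·P(R3)
      = 0.062·0.15 + 0.012·0.25 + 0.167·0.6
      = 0.0093 + 0.003 + 0.1002 = 0.1125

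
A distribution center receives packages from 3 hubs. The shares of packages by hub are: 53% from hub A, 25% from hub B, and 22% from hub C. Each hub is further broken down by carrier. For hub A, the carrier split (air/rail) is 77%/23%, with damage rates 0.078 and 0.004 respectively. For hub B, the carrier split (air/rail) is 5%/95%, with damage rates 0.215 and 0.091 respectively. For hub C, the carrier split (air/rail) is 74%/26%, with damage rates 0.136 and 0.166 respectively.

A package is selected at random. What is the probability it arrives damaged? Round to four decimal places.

0.0883

P(D|A) = 0.77·0.078 + 0.23·0.004 = 0.06006 + 0.00092 = 0.06098
P(D|B) = 0.05·0.215 + 0.95·0.091 = 0.01075 + 0.08645 = 0.0972
P(D|C) = 0.74·0.136 + 0.26·0.166 = 0.10064 + 0.04316 = 0.1438
By total probability over the outer partition,
P(D) = 0.53·0.06098 + 0.25·0.0972 + 0.22·0.1438
      = 0.0323194 + 0.0243 + 0.031636 = 0.0882554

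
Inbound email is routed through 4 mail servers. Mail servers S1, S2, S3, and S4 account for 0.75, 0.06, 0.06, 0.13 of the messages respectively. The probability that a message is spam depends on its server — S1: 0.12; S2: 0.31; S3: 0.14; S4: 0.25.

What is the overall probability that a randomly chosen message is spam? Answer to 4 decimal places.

0.1495

P(S) = P(S|S1)·P(S1) + P(S|S2)·P(S2) + P(S|S3)·P(S3) + P(S|S4)·P(S4)
      = 0.12·0.75 + 0.31·0.06 + 0.14·0.06 + 0.25·0.13
      = 0.09 + 0.0186 + 0.0084 + 0.0325 = 0.1495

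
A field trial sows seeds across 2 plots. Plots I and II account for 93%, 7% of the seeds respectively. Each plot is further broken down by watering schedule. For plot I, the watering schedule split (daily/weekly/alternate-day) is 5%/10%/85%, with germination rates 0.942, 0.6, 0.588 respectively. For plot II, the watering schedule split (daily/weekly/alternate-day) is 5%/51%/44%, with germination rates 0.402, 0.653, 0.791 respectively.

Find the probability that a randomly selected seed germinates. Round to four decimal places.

0.6135

P(G|I) = 0.05·0.942 + 0.1·0.6 + 0.85·0.588 = 0.0471 + 0.06 + 0.4998 = 0.6069
P(G|II) = 0.05·0.402 + 0.51·0.653 + 0.44·0.791 = 0.0201 + 0.33303 + 0.34804 = 0.70117
Then overall,
P(G) = 0.93·0.6069 + 0.07·0.70117
      = 0.564417 + 0.0490819 = 0.6134989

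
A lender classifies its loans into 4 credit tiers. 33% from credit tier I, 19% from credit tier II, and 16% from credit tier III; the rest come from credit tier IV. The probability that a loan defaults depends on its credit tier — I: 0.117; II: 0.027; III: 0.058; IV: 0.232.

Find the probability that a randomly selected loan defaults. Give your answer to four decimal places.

P(D) ≈ 0.1273

P(IV) = 1 − (0.33 + 0.19 + 0.16) = 0.32.
P(D) = P(D|I)·P(I) + P(D|II)·P(II) + P(D|III)·P(III) + P(D|IV)·P(IV)
      = 0.117·0.33 + 0.027·0.19 + 0.058·0.16 + 0.232·0.32
      = 0.03861 + 0.00513 + 0.00928 + 0.07424 = 0.12726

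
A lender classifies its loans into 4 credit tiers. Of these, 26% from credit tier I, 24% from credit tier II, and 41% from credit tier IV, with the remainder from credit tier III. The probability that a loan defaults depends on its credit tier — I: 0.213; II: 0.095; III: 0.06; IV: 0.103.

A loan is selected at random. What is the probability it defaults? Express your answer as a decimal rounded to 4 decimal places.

P(III) = 1 − (0.26 + 0.24 + 0.41) = 0.09.
P(D) = P(D|I)·P(I) + P(D|II)·P(II) + P(D|III)·P(III) + P(D|IV)·P(IV)
      = 0.213·0.26 + 0.095·0.24 + 0.06·0.09 + 0.103·0.41
      = 0.05538 + 0.0228 + 0.0054 + 0.04223 = 0.12581

0.1258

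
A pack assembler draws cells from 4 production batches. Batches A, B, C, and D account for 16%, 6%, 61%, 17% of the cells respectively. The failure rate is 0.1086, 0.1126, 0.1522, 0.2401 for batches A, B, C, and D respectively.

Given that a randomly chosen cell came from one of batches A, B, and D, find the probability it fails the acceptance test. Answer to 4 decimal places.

Let S = {A, B, D}.
P(S) = 0.16 + 0.06 + 0.17 = 0.39.
P(F ∩ S) = 0.1086·0.16 + 0.1126·0.06 + 0.2401·0.17 = 0.017376 + 0.006756 + 0.040817 = 0.064949.
P(F | S) = 0.064949 / 0.39 = 0.166536…

P(F|S) ≈ 0.1665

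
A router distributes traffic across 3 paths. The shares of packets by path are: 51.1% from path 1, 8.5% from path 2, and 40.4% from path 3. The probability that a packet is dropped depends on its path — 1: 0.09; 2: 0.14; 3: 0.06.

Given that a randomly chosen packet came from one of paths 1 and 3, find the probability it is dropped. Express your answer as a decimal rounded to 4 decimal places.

Let S = {1, 3}.
P(S) = 0.511 + 0.404 = 0.915.
P(L ∩ S) = 0.09·0.511 + 0.06·0.404 = 0.04599 + 0.02424 = 0.07023.
P(L | S) = 0.07023 / 0.915 = 0.076754…

P(L|S) ≈ 0.0768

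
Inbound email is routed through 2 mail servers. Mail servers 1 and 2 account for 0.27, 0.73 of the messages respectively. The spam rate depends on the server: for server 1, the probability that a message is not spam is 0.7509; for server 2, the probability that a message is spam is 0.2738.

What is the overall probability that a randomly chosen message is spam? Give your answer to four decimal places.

0.2671

P(S|1) = 1 − 0.7509 = 0.2491.
P(S) = P(S|1)·P(1) + P(S|2)·P(2)
      = 0.2491·0.27 + 0.2738·0.73
      = 0.067257 + 0.199874 = 0.267131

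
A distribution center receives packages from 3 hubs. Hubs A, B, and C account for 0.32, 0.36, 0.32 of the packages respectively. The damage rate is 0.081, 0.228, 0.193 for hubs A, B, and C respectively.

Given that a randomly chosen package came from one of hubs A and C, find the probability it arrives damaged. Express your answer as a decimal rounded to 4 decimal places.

0.1370

Let S = {A, C}.
P(S) = 0.32 + 0.32 = 0.64.
P(D ∩ S) = 0.081·0.32 + 0.193·0.32 = 0.02592 + 0.06176 = 0.08768.
P(D | S) = 0.08768 / 0.64 = 0.137000…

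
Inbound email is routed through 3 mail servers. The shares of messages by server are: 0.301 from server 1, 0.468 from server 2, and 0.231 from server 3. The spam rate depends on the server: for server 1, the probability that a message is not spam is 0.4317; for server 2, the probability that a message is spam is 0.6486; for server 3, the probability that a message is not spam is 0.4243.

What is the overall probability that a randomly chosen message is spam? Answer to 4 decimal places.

0.6076

P(S|1) = 1 − 0.4317 = 0.5683.
P(S|3) = 1 − 0.4243 = 0.5757.
P(S) = P(S|1)·P(1) + P(S|2)·P(2) + P(S|3)·P(3)
      = 0.5683·0.301 + 0.6486·0.468 + 0.5757·0.231
      = 0.1710583 + 0.3035448 + 0.1329867 = 0.6075898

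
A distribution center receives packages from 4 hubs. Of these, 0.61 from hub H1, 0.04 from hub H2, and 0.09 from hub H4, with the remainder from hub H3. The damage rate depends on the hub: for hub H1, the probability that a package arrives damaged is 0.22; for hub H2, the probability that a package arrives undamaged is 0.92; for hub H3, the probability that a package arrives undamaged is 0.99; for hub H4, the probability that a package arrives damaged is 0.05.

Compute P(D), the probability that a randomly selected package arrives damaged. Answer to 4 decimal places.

P(H3) = 1 − (0.61 + 0.04 + 0.09) = 0.26.
P(D|H2) = 1 − 0.92 = 0.08.
P(D|H3) = 1 − 0.99 = 0.01.
By the law of total probability,
P(D) = P(D|H1)·P(H1) + P(D|H2)·P(H2) + P(D|H3)·P(H3) + P(D|H4)·P(H4)
      = 0.22·0.61 + 0.08·0.04 + 0.01·0.26 + 0.05·0.09
      = 0.1342 + 0.0032 + 0.0026 + 0.0045 = 0.1445

0.1445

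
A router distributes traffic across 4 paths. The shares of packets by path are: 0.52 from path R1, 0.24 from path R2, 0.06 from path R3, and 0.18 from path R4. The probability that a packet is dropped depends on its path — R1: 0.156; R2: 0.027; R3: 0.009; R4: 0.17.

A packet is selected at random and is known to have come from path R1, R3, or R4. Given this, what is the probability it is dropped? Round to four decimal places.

Let S = {R1, R3, R4}.
P(S) = 0.52 + 0.06 + 0.18 = 0.76.
P(L ∩ S) = 0.156·0.52 + 0.009·0.06 + 0.17·0.18 = 0.08112 + 0.00054 + 0.0306 = 0.11226.
P(L | S) = 0.11226 / 0.76 = 0.147711…

P(L|S) ≈ 0.1477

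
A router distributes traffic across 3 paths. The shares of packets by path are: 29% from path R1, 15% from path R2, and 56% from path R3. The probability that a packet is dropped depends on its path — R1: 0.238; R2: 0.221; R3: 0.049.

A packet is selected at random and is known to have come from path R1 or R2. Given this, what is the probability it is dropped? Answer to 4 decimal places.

0.2322

Let S = {R1, R2}.
P(S) = 0.29 + 0.15 = 0.44.
P(L ∩ S) = 0.238·0.29 + 0.221·0.15 = 0.06902 + 0.03315 = 0.10217.
P(L | S) = 0.10217 / 0.44 = 0.232205…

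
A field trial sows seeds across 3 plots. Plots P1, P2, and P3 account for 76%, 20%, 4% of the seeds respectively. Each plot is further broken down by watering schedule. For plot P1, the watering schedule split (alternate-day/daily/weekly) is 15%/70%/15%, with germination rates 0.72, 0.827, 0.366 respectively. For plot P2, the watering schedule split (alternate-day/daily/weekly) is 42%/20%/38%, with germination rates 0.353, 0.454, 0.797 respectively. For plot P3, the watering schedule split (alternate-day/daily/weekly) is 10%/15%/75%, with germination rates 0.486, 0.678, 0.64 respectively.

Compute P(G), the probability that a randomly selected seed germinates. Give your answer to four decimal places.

P(G|P1) = 0.15·0.72 + 0.7·0.827 + 0.15·0.366 = 0.108 + 0.5789 + 0.0549 = 0.7418
P(G|P2) = 0.42·0.353 + 0.2·0.454 + 0.38·0.797 = 0.14826 + 0.0908 + 0.30286 = 0.54192
P(G|P3) = 0.1·0.486 + 0.15·0.678 + 0.75·0.64 = 0.0486 + 0.1017 + 0.48 = 0.6303
Then overall,
P(G) = 0.76·0.7418 + 0.2·0.54192 + 0.04·0.6303
      = 0.563768 + 0.108384 + 0.025212 = 0.697364

P(G) ≈ 0.6974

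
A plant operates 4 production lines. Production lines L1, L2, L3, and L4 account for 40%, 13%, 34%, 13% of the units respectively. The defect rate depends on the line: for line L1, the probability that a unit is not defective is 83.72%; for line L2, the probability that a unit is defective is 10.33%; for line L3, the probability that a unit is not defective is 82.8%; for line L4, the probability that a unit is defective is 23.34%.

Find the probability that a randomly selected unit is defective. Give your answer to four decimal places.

0.1674

P(D|L1) = 1 − 0.8372 = 0.1628.
P(D|L3) = 1 − 0.828 = 0.172.
P(D) = P(D|L1)·P(L1) + P(D|L2)·P(L2) + P(D|L3)·P(L3) + P(D|L4)·P(L4)
      = 0.1628·0.4 + 0.1033·0.13 + 0.172·0.34 + 0.2334·0.13
      = 0.06512 + 0.013429 + 0.05848 + 0.030342 = 0.167371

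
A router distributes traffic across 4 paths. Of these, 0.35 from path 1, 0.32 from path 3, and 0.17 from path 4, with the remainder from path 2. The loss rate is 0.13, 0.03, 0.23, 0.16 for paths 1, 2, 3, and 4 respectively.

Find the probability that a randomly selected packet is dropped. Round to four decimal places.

P(2) = 1 − (0.35 + 0.32 + 0.17) = 0.16.
Summing over the partition,
P(L) = P(L|1)·P(1) + P(L|2)·P(2) + P(L|3)·P(3) + P(L|4)·P(4)
      = 0.13·0.35 + 0.03·0.16 + 0.23·0.32 + 0.16·0.17
      = 0.0455 + 0.0048 + 0.0736 + 0.0272 = 0.1511

P(L) ≈ 0.1511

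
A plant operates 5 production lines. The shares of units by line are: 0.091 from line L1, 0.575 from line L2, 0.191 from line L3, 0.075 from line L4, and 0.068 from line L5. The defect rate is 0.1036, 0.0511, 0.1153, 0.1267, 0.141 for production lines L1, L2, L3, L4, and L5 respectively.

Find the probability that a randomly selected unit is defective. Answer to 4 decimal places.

0.0799

Using total probability over the partition,
P(D) = P(D|L1)·P(L1) + P(D|L2)·P(L2) + P(D|L3)·P(L3) + P(D|L4)·P(L4) + P(D|L5)·P(L5)
      = 0.1036·0.091 + 0.0511·0.575 + 0.1153·0.191 + 0.1267·0.075 + 0.141·0.068
      = 0.0094276 + 0.0293825 + 0.0220223 + 0.0095025 + 0.009588 = 0.0799229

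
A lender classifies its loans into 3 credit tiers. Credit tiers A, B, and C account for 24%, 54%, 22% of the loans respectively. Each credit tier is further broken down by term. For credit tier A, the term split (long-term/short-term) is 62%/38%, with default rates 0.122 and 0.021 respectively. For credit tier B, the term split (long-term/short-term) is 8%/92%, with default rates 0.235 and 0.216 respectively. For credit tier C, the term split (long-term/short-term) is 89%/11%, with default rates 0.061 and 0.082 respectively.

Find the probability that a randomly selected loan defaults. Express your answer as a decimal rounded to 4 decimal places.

P(D) ≈ 0.1515

P(D|A) = 0.62·0.122 + 0.38·0.021 = 0.07564 + 0.00798 = 0.08362
P(D|B) = 0.08·0.235 + 0.92·0.216 = 0.0188 + 0.19872 = 0.21752
P(D|C) = 0.89·0.061 + 0.11·0.082 = 0.05429 + 0.00902 = 0.06331
Then overall,
P(D) = 0.24·0.08362 + 0.54·0.21752 + 0.22·0.06331
      = 0.0200688 + 0.1174608 + 0.0139282 = 0.1514578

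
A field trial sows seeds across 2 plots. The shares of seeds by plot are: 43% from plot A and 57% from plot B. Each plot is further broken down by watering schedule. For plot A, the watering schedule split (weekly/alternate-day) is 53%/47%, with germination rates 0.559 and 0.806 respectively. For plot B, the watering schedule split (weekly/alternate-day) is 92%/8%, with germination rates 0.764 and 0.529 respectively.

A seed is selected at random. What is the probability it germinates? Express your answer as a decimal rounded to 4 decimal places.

P(G|A) = 0.53·0.559 + 0.47·0.806 = 0.29627 + 0.37882 = 0.67509
P(G|B) = 0.92·0.764 + 0.08·0.529 = 0.70288 + 0.04232 = 0.7452
By total probability over the outer partition,
P(G) = 0.43·0.67509 + 0.57·0.7452
      = 0.2902887 + 0.424764 = 0.7150527

P(G) ≈ 0.7151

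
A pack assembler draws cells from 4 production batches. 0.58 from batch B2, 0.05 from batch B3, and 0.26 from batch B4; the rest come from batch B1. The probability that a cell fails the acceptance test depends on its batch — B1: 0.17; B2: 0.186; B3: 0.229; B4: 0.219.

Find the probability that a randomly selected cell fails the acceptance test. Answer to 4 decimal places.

P(B1) = 1 − (0.58 + 0.05 + 0.26) = 0.11.
P(F) = P(F|B1)·P(B1) + P(F|B2)·P(B2) + P(F|B3)·P(B3) + P(F|B4)·P(B4)
      = 0.17·0.11 + 0.186·0.58 + 0.229·0.05 + 0.219·0.26
      = 0.0187 + 0.10788 + 0.01145 + 0.05694 = 0.19497

P(F) ≈ 0.1950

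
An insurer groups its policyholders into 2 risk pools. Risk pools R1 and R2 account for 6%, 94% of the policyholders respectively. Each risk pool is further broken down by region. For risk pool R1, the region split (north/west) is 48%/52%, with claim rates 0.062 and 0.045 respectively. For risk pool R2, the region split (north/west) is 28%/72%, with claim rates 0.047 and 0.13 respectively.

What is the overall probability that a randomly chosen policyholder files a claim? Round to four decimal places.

P(C|R1) = 0.48·0.062 + 0.52·0.045 = 0.02976 + 0.0234 = 0.05316
P(C|R2) = 0.28·0.047 + 0.72·0.13 = 0.01316 + 0.0936 = 0.10676
Then overall,
P(C) = 0.06·0.05316 + 0.94·0.10676
      = 0.0031896 + 0.1003544 = 0.103544

P(C) ≈ 0.1035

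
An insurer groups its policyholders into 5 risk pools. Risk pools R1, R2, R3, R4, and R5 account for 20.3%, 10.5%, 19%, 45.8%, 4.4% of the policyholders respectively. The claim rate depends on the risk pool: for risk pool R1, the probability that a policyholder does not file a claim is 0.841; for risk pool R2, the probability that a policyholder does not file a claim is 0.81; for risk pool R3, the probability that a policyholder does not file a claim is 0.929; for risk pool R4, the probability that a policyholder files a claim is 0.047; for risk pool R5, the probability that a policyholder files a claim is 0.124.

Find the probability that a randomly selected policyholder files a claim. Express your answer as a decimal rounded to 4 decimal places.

P(C|R1) = 1 − 0.841 = 0.159.
P(C|R2) = 1 − 0.81 = 0.19.
P(C|R3) = 1 − 0.929 = 0.071.
P(C) = P(C|R1)·P(R1) + P(C|R2)·P(R2) + P(C|R3)·P(R3) + P(C|R4)·P(R4) + P(C|R5)·P(R5)
      = 0.159·0.203 + 0.19·0.105 + 0.071·0.19 + 0.047·0.458 + 0.124·0.044
      = 0.032277 + 0.01995 + 0.01349 + 0.021526 + 0.005456 = 0.092699

0.0927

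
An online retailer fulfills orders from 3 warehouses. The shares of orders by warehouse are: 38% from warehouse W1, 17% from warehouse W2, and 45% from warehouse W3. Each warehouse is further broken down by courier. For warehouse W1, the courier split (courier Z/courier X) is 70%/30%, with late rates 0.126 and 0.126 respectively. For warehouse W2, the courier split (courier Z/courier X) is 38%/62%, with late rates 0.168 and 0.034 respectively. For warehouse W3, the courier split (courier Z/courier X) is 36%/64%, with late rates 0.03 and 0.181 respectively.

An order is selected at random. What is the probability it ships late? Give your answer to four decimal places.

P(L|W1) = 0.7·0.126 + 0.3·0.126 = 0.0882 + 0.0378 = 0.126
P(L|W2) = 0.38·0.168 + 0.62·0.034 = 0.06384 + 0.02108 = 0.08492
P(L|W3) = 0.36·0.03 + 0.64·0.181 = 0.0108 + 0.11584 = 0.12664
Then overall,
P(L) = 0.38·0.126 + 0.17·0.08492 + 0.45·0.12664
      = 0.04788 + 0.0144364 + 0.056988 = 0.1193044

0.1193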